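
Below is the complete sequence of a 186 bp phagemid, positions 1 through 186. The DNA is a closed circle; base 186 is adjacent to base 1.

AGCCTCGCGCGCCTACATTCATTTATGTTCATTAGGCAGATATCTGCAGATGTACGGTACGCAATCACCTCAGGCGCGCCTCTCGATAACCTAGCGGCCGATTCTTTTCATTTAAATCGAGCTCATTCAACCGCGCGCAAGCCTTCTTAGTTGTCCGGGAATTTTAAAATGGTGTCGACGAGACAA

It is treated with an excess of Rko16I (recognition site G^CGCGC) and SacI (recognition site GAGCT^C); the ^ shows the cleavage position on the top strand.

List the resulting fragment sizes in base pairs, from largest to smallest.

Rko16I sites (GCGCGC) start at positions 7, 74, 133.
Rko16I cuts after the first base of each site, so after positions 7, 74, 133.
The SacI site (GAGCTC) starts at position 119.
SacI cuts after base 5 of each site (before the last base), so after position 123.
Combined cut positions: 7, 74, 123, 133.
Circular molecule, 4 cuts → 4 fragments:
  8–74 → 67 bp
  75–123 → 49 bp
  124–133 → 10 bp
  134–186 then 1–7 → 53 + 7 = 60 bp
Sorted largest to smallest: 67, 60, 49, 10 bp.

67, 60, 49, 10 bp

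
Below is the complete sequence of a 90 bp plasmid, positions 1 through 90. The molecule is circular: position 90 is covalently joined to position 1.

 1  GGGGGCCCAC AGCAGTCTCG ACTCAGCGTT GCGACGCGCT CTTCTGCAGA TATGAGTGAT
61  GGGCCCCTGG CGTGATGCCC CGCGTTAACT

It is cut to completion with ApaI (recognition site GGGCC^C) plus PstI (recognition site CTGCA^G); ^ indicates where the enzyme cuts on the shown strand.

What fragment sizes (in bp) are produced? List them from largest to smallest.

ApaI sites (GGGCCC) start at positions 3, 61.
ApaI cuts after base 5 of each site (before the last base), so after positions 7, 65.
The PstI site (CTGCAG) starts at position 44.
PstI cuts after base 5 of each site (before the last base), so after position 48.
Combined cut positions: 7, 48, 65.
Circular molecule, 3 cuts → 3 fragments:
  8–48 → 41 bp
  49–65 → 17 bp
  66–90 then 1–7 → 25 + 7 = 32 bp
Sorted largest to smallest: 41, 32, 17 bp.

41, 32, 17 bp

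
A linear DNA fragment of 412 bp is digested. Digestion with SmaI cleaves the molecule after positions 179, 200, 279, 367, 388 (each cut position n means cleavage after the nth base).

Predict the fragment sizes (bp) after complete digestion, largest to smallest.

Linear molecule, 5 cuts → 6 fragments:
  179 − 0 = 179 bp
  200 − 179 = 21 bp
  279 − 200 = 79 bp
  367 − 279 = 88 bp
  388 − 367 = 21 bp
  412 − 388 = 24 bp
Sorted largest to smallest: 179, 88, 79, 24, 21, 21 bp.

179, 88, 79, 24, 21, 21 bp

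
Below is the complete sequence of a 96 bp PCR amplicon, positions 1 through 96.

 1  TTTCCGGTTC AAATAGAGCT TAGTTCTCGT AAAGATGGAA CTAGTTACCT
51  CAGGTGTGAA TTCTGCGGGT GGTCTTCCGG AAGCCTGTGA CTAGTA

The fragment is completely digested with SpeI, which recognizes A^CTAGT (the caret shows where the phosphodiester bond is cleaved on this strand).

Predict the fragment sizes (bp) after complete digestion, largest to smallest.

50, 40, 6 bp

SpeI sites (ACTAGT) start at positions 40, 90.
SpeI cuts after the first base of each site, so after positions 40, 90.
Linear molecule, 2 cuts → 3 fragments:
  1–40 → 40 bp
  41–90 → 50 bp
  91–96 → 6 bp
Sorted largest to smallest: 50, 40, 6 bp.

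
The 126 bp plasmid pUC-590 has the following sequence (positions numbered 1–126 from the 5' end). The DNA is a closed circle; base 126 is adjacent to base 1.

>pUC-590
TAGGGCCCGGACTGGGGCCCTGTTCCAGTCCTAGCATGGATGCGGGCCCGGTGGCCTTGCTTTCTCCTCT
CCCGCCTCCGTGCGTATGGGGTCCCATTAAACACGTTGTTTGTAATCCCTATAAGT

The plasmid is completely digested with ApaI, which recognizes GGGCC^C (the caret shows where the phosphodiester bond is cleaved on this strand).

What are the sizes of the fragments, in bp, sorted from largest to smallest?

ApaI sites (GGGCCC) start at positions 3, 15, 44.
ApaI cuts after base 5 of each site (before the last base), so after positions 7, 19, 48.
Circular molecule, 3 cuts → 3 fragments:
  8–19 → 12 bp
  20–48 → 29 bp
  49–126 then 1–7 → 78 + 7 = 85 bp
Sorted largest to smallest: 85, 29, 12 bp.

85, 29, 12 bp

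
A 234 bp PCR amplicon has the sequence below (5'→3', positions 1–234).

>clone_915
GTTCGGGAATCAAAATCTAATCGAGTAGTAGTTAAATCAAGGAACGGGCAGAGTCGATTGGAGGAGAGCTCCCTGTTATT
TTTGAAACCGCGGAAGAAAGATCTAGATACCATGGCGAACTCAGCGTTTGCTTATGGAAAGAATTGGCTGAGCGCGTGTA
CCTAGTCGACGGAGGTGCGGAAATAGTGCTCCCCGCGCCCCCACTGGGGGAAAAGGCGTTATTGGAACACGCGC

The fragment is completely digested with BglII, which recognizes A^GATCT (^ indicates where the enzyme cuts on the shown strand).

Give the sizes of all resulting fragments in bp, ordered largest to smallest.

The BglII site (AGATCT) starts at position 99.
BglII cuts after the first base of each site, so after position 99.
Linear molecule, 1 cut → 2 fragments:
  1–99 → 99 bp
  100–234 → 135 bp
Sorted largest to smallest: 135, 99 bp.

135, 99 bp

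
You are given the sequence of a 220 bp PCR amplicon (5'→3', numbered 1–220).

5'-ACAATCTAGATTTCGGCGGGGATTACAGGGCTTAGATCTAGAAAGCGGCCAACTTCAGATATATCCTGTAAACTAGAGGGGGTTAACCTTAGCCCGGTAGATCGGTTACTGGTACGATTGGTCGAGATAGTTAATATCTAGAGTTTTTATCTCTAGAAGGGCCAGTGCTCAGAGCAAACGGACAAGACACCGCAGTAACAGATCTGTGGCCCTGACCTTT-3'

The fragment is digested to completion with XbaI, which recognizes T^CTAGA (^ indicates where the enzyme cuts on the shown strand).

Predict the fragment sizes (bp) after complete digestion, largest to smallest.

XbaI sites (TCTAGA) start at positions 5, 37, 137, 152.
XbaI cuts after the first base of each site, so after positions 5, 37, 137, 152.
Linear molecule, 4 cuts → 5 fragments:
  1–5 → 5 bp
  6–37 → 32 bp
  38–137 → 100 bp
  138–152 → 15 bp
  153–220 → 68 bp
Sorted largest to smallest: 100, 68, 32, 15, 5 bp.

100, 68, 32, 15, 5 bp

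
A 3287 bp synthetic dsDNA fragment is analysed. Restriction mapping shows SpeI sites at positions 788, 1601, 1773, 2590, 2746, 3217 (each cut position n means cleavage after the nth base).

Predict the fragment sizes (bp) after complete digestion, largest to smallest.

Linear molecule, 6 cuts → 7 fragments:
  788 − 0 = 788 bp
  1601 − 788 = 813 bp
  1773 − 1601 = 172 bp
  2590 − 1773 = 817 bp
  2746 − 2590 = 156 bp
  3217 − 2746 = 471 bp
  3287 − 3217 = 70 bp
Sorted largest to smallest: 817, 813, 788, 471, 172, 156, 70 bp.

817, 813, 788, 471, 172, 156, 70 bp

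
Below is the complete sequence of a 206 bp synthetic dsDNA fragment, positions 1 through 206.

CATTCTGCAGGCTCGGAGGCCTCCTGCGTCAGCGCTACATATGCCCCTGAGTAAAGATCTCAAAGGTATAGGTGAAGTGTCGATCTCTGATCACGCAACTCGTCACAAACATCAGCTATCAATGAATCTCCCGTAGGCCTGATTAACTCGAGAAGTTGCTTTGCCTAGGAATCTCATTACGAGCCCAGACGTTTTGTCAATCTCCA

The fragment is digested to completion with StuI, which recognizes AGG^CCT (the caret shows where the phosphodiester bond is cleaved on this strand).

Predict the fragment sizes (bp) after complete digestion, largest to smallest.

StuI sites (AGGCCT) start at positions 17, 135.
StuI cuts after base 3 of each site, so after positions 19, 137.
Linear molecule, 2 cuts → 3 fragments:
  1–19 → 19 bp
  20–137 → 118 bp
  138–206 → 69 bp
Sorted largest to smallest: 118, 69, 19 bp.

118, 69, 19 bp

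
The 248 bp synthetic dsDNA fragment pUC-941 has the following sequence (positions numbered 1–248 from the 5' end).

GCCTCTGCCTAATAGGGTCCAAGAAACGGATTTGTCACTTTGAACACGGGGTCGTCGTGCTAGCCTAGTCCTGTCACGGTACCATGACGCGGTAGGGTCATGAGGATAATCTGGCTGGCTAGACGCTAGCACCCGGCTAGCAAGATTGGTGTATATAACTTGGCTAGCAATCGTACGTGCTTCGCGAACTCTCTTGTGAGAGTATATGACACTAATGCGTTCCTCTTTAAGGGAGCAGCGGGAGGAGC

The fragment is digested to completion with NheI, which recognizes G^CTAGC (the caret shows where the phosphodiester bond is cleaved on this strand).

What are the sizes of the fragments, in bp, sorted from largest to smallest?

NheI sites (GCTAGC) start at positions 59, 125, 136, 163.
NheI cuts after the first base of each site, so after positions 59, 125, 136, 163.
Linear molecule, 4 cuts → 5 fragments:
  1–59 → 59 bp
  60–125 → 66 bp
  126–136 → 11 bp
  137–163 → 27 bp
  164–248 → 85 bp
Sorted largest to smallest: 85, 66, 59, 27, 11 bp.

85, 66, 59, 27, 11 bp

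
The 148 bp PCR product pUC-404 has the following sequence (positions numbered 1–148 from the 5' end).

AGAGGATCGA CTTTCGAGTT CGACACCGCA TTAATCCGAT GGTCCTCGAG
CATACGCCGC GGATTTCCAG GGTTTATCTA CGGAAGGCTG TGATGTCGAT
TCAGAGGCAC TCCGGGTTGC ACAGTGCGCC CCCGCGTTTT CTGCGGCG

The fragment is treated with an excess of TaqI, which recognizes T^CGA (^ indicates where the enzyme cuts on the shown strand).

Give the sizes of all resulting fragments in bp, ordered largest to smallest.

TaqI sites (TCGA) start at positions 7, 14, 20, 46, 96.
TaqI cuts after the first base of each site, so after positions 7, 14, 20, 46, 96.
Linear molecule, 5 cuts → 6 fragments:
  1–7 → 7 bp
  8–14 → 7 bp
  15–20 → 6 bp
  21–46 → 26 bp
  47–96 → 50 bp
  97–148 → 52 bp
Sorted largest to smallest: 52, 50, 26, 7, 7, 6 bp.

52, 50, 26, 7, 7, 6 bp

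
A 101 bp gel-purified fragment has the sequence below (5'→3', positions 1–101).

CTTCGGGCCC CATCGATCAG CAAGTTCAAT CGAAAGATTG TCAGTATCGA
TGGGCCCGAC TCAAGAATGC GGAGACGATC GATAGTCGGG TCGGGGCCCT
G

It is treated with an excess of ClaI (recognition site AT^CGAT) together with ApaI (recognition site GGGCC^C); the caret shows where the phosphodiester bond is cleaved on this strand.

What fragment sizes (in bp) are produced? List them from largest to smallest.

34, 23, 19, 9, 9, 4, 3 bp

ClaI sites (ATCGAT) start at positions 12, 46, 78.
ClaI cuts after base 2 of each site, so after positions 13, 47, 79.
ApaI sites (GGGCCC) start at positions 5, 52, 94.
ApaI cuts after base 5 of each site (before the last base), so after positions 9, 56, 98.
Combined cut positions: 9, 13, 47, 56, 79, 98.
Linear molecule, 6 cuts → 7 fragments:
  1–9 → 9 bp
  10–13 → 4 bp
  14–47 → 34 bp
  48–56 → 9 bp
  57–79 → 23 bp
  80–98 → 19 bp
  99–101 → 3 bp
Sorted largest to smallest: 34, 23, 19, 9, 9, 4, 3 bp.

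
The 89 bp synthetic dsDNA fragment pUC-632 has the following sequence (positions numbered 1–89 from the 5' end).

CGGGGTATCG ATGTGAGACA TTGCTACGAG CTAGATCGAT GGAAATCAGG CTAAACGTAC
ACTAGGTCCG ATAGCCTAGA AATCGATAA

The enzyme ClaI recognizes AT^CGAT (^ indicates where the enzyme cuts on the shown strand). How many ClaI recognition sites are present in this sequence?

3

ATCGAT occurs starting at positions 7, 35, 82.
ClaI cuts at 3 sites.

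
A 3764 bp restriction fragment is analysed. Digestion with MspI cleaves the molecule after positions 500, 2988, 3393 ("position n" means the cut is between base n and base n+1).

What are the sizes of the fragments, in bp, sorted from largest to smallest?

2488, 500, 405, 371 bp

Linear molecule, 3 cuts → 4 fragments:
  500 − 0 = 500 bp
  2988 − 500 = 2488 bp
  3393 − 2988 = 405 bp
  3764 − 3393 = 371 bp
Sorted largest to smallest: 2488, 500, 405, 371 bp.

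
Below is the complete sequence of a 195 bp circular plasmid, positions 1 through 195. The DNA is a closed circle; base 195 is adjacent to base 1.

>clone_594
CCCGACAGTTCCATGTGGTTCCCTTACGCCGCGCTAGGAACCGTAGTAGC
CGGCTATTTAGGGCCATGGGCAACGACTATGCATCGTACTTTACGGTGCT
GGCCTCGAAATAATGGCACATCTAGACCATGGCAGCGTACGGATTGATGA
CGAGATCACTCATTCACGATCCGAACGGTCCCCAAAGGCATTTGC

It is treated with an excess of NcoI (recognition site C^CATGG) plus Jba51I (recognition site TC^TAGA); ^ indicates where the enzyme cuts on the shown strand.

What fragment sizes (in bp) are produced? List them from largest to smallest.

132, 58, 5 bp

NcoI sites (CCATGG) start at positions 64, 127.
NcoI cuts after the first base of each site, so after positions 64, 127.
The Jba51I site (TCTAGA) starts at position 121.
Jba51I cuts after base 2 of each site, so after position 122.
Combined cut positions: 64, 122, 127.
Circular molecule, 3 cuts → 3 fragments:
  65–122 → 58 bp
  123–127 → 5 bp
  128–195 then 1–64 → 68 + 64 = 132 bp
Sorted largest to smallest: 132, 58, 5 bp.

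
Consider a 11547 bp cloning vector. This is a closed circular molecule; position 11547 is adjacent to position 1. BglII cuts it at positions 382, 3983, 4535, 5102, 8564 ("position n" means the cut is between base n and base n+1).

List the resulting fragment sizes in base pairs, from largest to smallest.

Circular molecule, 5 cuts → 5 fragments:
  3983 − 382 = 3601 bp
  4535 − 3983 = 552 bp
  5102 − 4535 = 567 bp
  8564 − 5102 = 3462 bp
  wrap: 11547 − 8564 + 382 = 3365 bp
Sorted largest to smallest: 3601, 3462, 3365, 567, 552 bp.

3601, 3462, 3365, 567, 552 bp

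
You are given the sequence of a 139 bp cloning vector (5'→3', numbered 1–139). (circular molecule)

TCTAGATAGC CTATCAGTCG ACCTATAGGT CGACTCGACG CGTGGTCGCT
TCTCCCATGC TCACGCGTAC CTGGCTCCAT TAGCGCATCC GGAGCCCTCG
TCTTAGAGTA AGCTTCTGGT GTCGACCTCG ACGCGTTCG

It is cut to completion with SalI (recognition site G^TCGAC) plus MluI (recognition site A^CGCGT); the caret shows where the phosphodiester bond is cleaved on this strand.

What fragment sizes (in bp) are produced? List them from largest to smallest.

SalI sites (GTCGAC) start at positions 17, 29, 121.
SalI cuts after the first base of each site, so after positions 17, 29, 121.
MluI sites (ACGCGT) start at positions 38, 63, 131.
MluI cuts after the first base of each site, so after positions 38, 63, 131.
Combined cut positions: 17, 29, 38, 63, 121, 131.
Circular molecule, 6 cuts → 6 fragments:
  18–29 → 12 bp
  30–38 → 9 bp
  39–63 → 25 bp
  64–121 → 58 bp
  122–131 → 10 bp
  132–139 then 1–17 → 8 + 17 = 25 bp
Sorted largest to smallest: 58, 25, 25, 12, 10, 9 bp.

58, 25, 25, 12, 10, 9 bp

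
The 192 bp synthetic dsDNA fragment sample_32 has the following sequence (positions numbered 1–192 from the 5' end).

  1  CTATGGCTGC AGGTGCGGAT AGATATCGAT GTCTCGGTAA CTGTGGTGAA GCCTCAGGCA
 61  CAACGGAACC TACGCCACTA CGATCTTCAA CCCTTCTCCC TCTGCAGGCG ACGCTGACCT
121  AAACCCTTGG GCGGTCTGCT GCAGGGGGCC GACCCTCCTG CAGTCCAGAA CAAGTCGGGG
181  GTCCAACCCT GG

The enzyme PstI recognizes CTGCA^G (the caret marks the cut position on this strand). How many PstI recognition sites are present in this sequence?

4

CTGCAG occurs starting at positions 7, 102, 139, 158.
PstI cuts at 4 sites.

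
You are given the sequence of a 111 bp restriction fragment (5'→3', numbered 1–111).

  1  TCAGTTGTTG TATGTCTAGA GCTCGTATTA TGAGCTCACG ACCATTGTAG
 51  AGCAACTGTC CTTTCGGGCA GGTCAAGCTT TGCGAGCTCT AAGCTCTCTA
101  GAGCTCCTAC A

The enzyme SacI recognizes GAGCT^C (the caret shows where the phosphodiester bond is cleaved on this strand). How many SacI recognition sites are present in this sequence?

GAGCTC occurs starting at positions 19, 32, 84, 101.
SacI cuts at 4 sites.

4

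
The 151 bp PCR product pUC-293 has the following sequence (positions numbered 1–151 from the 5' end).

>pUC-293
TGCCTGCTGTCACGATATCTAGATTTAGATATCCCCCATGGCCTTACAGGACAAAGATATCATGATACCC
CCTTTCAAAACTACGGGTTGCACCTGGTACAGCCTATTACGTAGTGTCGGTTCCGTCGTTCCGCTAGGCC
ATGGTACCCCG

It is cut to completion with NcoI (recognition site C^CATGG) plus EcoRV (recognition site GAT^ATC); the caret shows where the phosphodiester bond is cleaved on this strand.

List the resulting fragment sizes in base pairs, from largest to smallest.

81, 22, 16, 14, 12, 6 bp

NcoI sites (CCATGG) start at positions 36, 139.
NcoI cuts after the first base of each site, so after positions 36, 139.
EcoRV sites (GATATC) start at positions 14, 28, 56.
EcoRV cuts after base 3 of each site, so after positions 16, 30, 58.
Combined cut positions: 16, 30, 36, 58, 139.
Linear molecule, 5 cuts → 6 fragments:
  1–16 → 16 bp
  17–30 → 14 bp
  31–36 → 6 bp
  37–58 → 22 bp
  59–139 → 81 bp
  140–151 → 12 bp
Sorted largest to smallest: 81, 22, 16, 14, 12, 6 bp.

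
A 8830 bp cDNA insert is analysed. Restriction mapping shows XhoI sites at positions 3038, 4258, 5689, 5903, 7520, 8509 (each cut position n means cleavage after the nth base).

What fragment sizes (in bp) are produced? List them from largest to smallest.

3038, 1617, 1431, 1220, 989, 321, 214 bp

Linear molecule, 6 cuts → 7 fragments:
  3038 − 0 = 3038 bp
  4258 − 3038 = 1220 bp
  5689 − 4258 = 1431 bp
  5903 − 5689 = 214 bp
  7520 − 5903 = 1617 bp
  8509 − 7520 = 989 bp
  8830 − 8509 = 321 bp
Sorted largest to smallest: 3038, 1617, 1431, 1220, 989, 321, 214 bp.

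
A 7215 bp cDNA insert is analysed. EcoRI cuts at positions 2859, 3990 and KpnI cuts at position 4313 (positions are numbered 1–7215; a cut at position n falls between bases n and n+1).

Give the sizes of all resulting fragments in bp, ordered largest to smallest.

2902, 2859, 1131, 323 bp

Combined cut positions (sorted): 2859, 3990, 4313.
Linear molecule, 3 cuts → 4 fragments:
  2859 − 0 = 2859 bp
  3990 − 2859 = 1131 bp
  4313 − 3990 = 323 bp
  7215 − 4313 = 2902 bp
Sorted largest to smallest: 2902, 2859, 1131, 323 bp.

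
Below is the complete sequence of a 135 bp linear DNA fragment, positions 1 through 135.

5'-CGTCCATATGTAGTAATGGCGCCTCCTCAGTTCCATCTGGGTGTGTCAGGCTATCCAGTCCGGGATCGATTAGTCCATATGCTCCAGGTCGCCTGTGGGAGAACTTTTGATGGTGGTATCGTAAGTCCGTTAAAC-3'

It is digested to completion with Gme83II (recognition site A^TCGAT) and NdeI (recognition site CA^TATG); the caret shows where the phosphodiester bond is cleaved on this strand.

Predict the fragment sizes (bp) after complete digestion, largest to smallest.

The Gme83II site (ATCGAT) starts at position 65.
Gme83II cuts after the first base of each site, so after position 65.
NdeI sites (CATATG) start at positions 5, 76.
NdeI cuts after base 2 of each site, so after positions 6, 77.
Combined cut positions: 6, 65, 77.
Linear molecule, 3 cuts → 4 fragments:
  1–6 → 6 bp
  7–65 → 59 bp
  66–77 → 12 bp
  78–135 → 58 bp
Sorted largest to smallest: 59, 58, 12, 6 bp.

59, 58, 12, 6 bp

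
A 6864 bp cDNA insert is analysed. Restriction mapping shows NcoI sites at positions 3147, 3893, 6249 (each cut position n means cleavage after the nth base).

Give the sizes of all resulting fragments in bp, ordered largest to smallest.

3147, 2356, 746, 615 bp

Linear molecule, 3 cuts → 4 fragments:
  3147 − 0 = 3147 bp
  3893 − 3147 = 746 bp
  6249 − 3893 = 2356 bp
  6864 − 6249 = 615 bp
Sorted largest to smallest: 3147, 2356, 746, 615 bp.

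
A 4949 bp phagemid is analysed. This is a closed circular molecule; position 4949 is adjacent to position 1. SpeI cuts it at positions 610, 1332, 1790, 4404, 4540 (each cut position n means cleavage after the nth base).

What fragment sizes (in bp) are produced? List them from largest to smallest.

2614, 1019, 722, 458, 136 bp

Circular molecule, 5 cuts → 5 fragments:
  1332 − 610 = 722 bp
  1790 − 1332 = 458 bp
  4404 − 1790 = 2614 bp
  4540 − 4404 = 136 bp
  wrap: 4949 − 4540 + 610 = 1019 bp
Sorted largest to smallest: 2614, 1019, 722, 458, 136 bp.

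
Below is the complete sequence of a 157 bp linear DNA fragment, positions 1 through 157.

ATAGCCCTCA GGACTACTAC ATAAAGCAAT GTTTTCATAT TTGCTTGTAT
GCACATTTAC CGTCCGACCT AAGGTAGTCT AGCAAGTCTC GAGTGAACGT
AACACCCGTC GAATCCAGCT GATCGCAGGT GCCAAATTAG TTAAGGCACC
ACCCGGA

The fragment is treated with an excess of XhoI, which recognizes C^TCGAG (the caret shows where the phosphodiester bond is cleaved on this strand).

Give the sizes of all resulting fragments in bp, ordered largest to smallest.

88, 69 bp

The XhoI site (CTCGAG) starts at position 88.
XhoI cuts after the first base of each site, so after position 88.
Linear molecule, 1 cut → 2 fragments:
  1–88 → 88 bp
  89–157 → 69 bp
Sorted largest to smallest: 88, 69 bp.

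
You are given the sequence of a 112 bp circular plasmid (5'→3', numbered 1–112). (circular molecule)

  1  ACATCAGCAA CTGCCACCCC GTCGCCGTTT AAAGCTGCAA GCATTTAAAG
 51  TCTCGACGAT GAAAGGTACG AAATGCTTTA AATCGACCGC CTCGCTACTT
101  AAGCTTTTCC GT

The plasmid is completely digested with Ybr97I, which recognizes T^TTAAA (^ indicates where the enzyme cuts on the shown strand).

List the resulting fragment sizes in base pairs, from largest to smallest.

63, 33, 16 bp

Ybr97I sites (TTTAAA) start at positions 28, 44, 77.
Ybr97I cuts after the first base of each site, so after positions 28, 44, 77.
Circular molecule, 3 cuts → 3 fragments:
  29–44 → 16 bp
  45–77 → 33 bp
  78–112 then 1–28 → 35 + 28 = 63 bp
Sorted largest to smallest: 63, 33, 16 bp.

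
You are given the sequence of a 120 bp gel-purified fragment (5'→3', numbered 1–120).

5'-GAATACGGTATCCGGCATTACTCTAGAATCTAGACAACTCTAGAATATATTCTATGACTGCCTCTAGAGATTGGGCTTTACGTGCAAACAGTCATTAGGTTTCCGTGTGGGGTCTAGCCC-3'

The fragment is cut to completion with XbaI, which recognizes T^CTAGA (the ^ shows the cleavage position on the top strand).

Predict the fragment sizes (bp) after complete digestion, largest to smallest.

XbaI sites (TCTAGA) start at positions 22, 29, 39, 63.
XbaI cuts after the first base of each site, so after positions 22, 29, 39, 63.
Linear molecule, 4 cuts → 5 fragments:
  1–22 → 22 bp
  23–29 → 7 bp
  30–39 → 10 bp
  40–63 → 24 bp
  64–120 → 57 bp
Sorted largest to smallest: 57, 24, 22, 10, 7 bp.

57, 24, 22, 10, 7 bp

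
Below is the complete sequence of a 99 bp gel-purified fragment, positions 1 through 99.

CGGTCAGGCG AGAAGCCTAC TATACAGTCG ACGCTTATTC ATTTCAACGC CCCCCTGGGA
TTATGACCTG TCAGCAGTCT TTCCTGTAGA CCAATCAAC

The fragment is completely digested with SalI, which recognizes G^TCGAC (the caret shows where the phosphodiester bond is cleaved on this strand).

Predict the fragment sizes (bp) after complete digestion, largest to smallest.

72, 27 bp

The SalI site (GTCGAC) starts at position 27.
SalI cuts after the first base of each site, so after position 27.
Linear molecule, 1 cut → 2 fragments:
  1–27 → 27 bp
  28–99 → 72 bp
Sorted largest to smallest: 72, 27 bp.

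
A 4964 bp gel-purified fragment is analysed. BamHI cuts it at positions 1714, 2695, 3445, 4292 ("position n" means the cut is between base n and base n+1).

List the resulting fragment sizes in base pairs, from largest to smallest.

Linear molecule, 4 cuts → 5 fragments:
  1714 − 0 = 1714 bp
  2695 − 1714 = 981 bp
  3445 − 2695 = 750 bp
  4292 − 3445 = 847 bp
  4964 − 4292 = 672 bp
Sorted largest to smallest: 1714, 981, 847, 750, 672 bp.

1714, 981, 847, 750, 672 bp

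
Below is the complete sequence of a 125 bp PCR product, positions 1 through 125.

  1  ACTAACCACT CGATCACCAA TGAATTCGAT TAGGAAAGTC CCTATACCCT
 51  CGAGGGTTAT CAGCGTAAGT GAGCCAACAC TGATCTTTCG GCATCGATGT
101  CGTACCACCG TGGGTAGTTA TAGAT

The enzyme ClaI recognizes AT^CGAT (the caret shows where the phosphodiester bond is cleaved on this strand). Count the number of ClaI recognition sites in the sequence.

1

ATCGAT occurs starting at position 93.
ClaI cuts at 1 site.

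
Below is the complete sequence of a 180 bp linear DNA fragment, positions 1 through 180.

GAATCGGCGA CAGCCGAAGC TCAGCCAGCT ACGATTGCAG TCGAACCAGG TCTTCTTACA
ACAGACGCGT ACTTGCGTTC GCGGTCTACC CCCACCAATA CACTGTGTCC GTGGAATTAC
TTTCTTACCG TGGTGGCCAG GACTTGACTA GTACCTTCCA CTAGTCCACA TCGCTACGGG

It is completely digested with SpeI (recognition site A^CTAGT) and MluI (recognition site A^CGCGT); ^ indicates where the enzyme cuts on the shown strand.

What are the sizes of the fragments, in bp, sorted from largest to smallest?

82, 65, 20, 13 bp

SpeI sites (ACTAGT) start at positions 147, 160.
SpeI cuts after the first base of each site, so after positions 147, 160.
The MluI site (ACGCGT) starts at position 65.
MluI cuts after the first base of each site, so after position 65.
Combined cut positions: 65, 147, 160.
Linear molecule, 3 cuts → 4 fragments:
  1–65 → 65 bp
  66–147 → 82 bp
  148–160 → 13 bp
  161–180 → 20 bp
Sorted largest to smallest: 82, 65, 20, 13 bp.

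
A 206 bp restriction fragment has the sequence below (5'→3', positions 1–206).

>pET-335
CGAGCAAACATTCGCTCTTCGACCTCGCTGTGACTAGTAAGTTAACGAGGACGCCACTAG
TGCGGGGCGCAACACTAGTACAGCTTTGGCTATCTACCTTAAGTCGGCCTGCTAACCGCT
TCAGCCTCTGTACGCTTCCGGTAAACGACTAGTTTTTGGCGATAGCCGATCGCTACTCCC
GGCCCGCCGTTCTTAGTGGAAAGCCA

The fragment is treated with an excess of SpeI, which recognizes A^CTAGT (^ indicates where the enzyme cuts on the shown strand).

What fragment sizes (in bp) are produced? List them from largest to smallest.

74, 58, 33, 23, 18 bp

SpeI sites (ACTAGT) start at positions 33, 56, 74, 148.
SpeI cuts after the first base of each site, so after positions 33, 56, 74, 148.
Linear molecule, 4 cuts → 5 fragments:
  1–33 → 33 bp
  34–56 → 23 bp
  57–74 → 18 bp
  75–148 → 74 bp
  149–206 → 58 bp
Sorted largest to smallest: 74, 58, 33, 23, 18 bp.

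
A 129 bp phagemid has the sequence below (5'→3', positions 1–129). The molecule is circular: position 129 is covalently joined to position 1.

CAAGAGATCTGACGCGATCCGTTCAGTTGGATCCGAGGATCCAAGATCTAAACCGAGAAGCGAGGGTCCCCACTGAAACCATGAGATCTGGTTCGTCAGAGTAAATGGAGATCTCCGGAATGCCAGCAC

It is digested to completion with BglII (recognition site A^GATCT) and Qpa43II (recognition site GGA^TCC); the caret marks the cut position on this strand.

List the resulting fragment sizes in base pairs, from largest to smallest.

BglII sites (AGATCT) start at positions 5, 44, 84, 109.
BglII cuts after the first base of each site, so after positions 5, 44, 84, 109.
Qpa43II sites (GGATCC) start at positions 29, 37.
Qpa43II cuts after base 3 of each site, so after positions 31, 39.
Combined cut positions: 5, 31, 39, 44, 84, 109.
Circular molecule, 6 cuts → 6 fragments:
  6–31 → 26 bp
  32–39 → 8 bp
  40–44 → 5 bp
  45–84 → 40 bp
  85–109 → 25 bp
  110–129 then 1–5 → 20 + 5 = 25 bp
Sorted largest to smallest: 40, 26, 25, 25, 8, 5 bp.

40, 26, 25, 25, 8, 5 bp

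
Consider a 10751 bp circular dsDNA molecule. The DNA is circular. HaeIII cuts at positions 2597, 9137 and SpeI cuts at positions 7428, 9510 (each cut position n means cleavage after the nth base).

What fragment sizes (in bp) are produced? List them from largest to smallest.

4831, 3838, 1709, 373 bp

Combined cut positions (sorted): 2597, 7428, 9137, 9510.
Circular molecule, 4 cuts → 4 fragments:
  7428 − 2597 = 4831 bp
  9137 − 7428 = 1709 bp
  9510 − 9137 = 373 bp
  wrap: 10751 − 9510 + 2597 = 3838 bp
Sorted largest to smallest: 4831, 3838, 1709, 373 bp.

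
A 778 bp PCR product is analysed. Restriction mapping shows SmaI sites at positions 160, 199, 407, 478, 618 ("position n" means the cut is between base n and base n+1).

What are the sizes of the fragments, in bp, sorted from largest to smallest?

Linear molecule, 5 cuts → 6 fragments:
  160 − 0 = 160 bp
  199 − 160 = 39 bp
  407 − 199 = 208 bp
  478 − 407 = 71 bp
  618 − 478 = 140 bp
  778 − 618 = 160 bp
Sorted largest to smallest: 208, 160, 160, 140, 71, 39 bp.

208, 160, 160, 140, 71, 39 bp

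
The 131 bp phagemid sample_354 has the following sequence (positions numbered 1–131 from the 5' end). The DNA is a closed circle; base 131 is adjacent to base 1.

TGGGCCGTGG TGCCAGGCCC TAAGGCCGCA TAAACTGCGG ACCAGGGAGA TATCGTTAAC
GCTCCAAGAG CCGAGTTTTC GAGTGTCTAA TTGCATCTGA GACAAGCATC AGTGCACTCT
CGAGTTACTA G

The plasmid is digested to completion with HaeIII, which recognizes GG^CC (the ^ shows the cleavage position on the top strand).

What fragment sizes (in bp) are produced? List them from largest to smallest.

HaeIII sites (GGCC) start at positions 3, 16, 24.
HaeIII cuts after base 2 of each site, so after positions 4, 17, 25.
Circular molecule, 3 cuts → 3 fragments:
  5–17 → 13 bp
  18–25 → 8 bp
  26–131 then 1–4 → 106 + 4 = 110 bp
Sorted largest to smallest: 110, 13, 8 bp.

110, 13, 8 bp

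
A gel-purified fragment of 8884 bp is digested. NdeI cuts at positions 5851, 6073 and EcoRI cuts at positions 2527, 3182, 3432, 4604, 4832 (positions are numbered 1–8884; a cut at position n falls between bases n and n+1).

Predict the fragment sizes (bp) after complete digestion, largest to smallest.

Combined cut positions (sorted): 2527, 3182, 3432, 4604, 4832, 5851, 6073.
Linear molecule, 7 cuts → 8 fragments:
  2527 − 0 = 2527 bp
  3182 − 2527 = 655 bp
  3432 − 3182 = 250 bp
  4604 − 3432 = 1172 bp
  4832 − 4604 = 228 bp
  5851 − 4832 = 1019 bp
  6073 − 5851 = 222 bp
  8884 − 6073 = 2811 bp
Sorted largest to smallest: 2811, 2527, 1172, 1019, 655, 250, 228, 222 bp.

2811, 2527, 1172, 1019, 655, 250, 228, 222 bp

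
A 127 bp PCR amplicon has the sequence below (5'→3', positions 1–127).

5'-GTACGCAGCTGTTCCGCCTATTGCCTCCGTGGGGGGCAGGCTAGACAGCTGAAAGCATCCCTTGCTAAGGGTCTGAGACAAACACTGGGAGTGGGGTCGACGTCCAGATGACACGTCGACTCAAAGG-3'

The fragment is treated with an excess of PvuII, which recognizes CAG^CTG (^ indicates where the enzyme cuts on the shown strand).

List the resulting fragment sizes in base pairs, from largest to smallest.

PvuII sites (CAGCTG) start at positions 6, 46.
PvuII cuts after base 3 of each site, so after positions 8, 48.
Linear molecule, 2 cuts → 3 fragments:
  1–8 → 8 bp
  9–48 → 40 bp
  49–127 → 79 bp
Sorted largest to smallest: 79, 40, 8 bp.

79, 40, 8 bp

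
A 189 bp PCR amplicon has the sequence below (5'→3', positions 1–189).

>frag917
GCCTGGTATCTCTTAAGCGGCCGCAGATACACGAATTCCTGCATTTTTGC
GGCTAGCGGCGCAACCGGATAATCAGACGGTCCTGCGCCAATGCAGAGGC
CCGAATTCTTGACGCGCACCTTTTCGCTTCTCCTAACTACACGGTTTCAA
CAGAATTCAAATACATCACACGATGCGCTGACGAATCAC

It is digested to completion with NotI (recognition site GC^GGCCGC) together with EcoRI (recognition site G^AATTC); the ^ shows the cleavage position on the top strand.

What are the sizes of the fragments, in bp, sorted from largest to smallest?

The NotI site (GCGGCCGC) starts at position 17.
NotI cuts after base 2 of each site, so after position 18.
EcoRI sites (GAATTC) start at positions 33, 103, 153.
EcoRI cuts after the first base of each site, so after positions 33, 103, 153.
Combined cut positions: 18, 33, 103, 153.
Linear molecule, 4 cuts → 5 fragments:
  1–18 → 18 bp
  19–33 → 15 bp
  34–103 → 70 bp
  104–153 → 50 bp
  154–189 → 36 bp
Sorted largest to smallest: 70, 50, 36, 18, 15 bp.

70, 50, 36, 18, 15 bp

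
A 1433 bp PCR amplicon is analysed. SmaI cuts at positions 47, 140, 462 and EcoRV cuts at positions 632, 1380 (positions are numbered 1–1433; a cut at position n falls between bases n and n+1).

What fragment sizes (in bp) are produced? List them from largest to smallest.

Combined cut positions (sorted): 47, 140, 462, 632, 1380.
Linear molecule, 5 cuts → 6 fragments:
  47 − 0 = 47 bp
  140 − 47 = 93 bp
  462 − 140 = 322 bp
  632 − 462 = 170 bp
  1380 − 632 = 748 bp
  1433 − 1380 = 53 bp
Sorted largest to smallest: 748, 322, 170, 93, 53, 47 bp.

748, 322, 170, 93, 53, 47 bp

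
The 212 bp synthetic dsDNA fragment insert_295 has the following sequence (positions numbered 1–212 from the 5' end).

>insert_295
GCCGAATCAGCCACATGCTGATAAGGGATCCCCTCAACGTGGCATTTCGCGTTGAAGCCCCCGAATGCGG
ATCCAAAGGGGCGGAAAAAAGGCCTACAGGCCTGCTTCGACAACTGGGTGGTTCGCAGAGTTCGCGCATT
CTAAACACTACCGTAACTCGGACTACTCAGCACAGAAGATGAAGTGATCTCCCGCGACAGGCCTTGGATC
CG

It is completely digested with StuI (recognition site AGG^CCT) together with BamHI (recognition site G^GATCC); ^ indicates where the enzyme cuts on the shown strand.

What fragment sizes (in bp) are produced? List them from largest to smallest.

101, 43, 26, 23, 8, 6, 5 bp

StuI sites (AGGCCT) start at positions 90, 98, 199.
StuI cuts after base 3 of each site, so after positions 92, 100, 201.
BamHI sites (GGATCC) start at positions 26, 69, 206.
BamHI cuts after the first base of each site, so after positions 26, 69, 206.
Combined cut positions: 26, 69, 92, 100, 201, 206.
Linear molecule, 6 cuts → 7 fragments:
  1–26 → 26 bp
  27–69 → 43 bp
  70–92 → 23 bp
  93–100 → 8 bp
  101–201 → 101 bp
  202–206 → 5 bp
  207–212 → 6 bp
Sorted largest to smallest: 101, 43, 26, 23, 8, 6, 5 bp.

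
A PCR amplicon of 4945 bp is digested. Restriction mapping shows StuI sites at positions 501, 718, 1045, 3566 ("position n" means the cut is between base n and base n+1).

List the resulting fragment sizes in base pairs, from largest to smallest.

Linear molecule, 4 cuts → 5 fragments:
  501 − 0 = 501 bp
  718 − 501 = 217 bp
  1045 − 718 = 327 bp
  3566 − 1045 = 2521 bp
  4945 − 3566 = 1379 bp
Sorted largest to smallest: 2521, 1379, 501, 327, 217 bp.

2521, 1379, 501, 327, 217 bp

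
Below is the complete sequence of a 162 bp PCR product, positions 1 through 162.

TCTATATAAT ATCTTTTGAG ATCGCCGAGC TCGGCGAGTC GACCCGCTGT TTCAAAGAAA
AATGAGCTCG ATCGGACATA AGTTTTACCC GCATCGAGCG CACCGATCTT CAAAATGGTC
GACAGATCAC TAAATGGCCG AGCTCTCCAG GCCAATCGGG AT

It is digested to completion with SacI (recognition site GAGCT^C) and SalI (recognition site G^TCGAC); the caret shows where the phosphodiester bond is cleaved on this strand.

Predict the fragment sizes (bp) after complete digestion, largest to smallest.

SacI sites (GAGCTC) start at positions 27, 64, 140.
SacI cuts after base 5 of each site (before the last base), so after positions 31, 68, 144.
SalI sites (GTCGAC) start at positions 38, 118.
SalI cuts after the first base of each site, so after positions 38, 118.
Combined cut positions: 31, 38, 68, 118, 144.
Linear molecule, 5 cuts → 6 fragments:
  1–31 → 31 bp
  32–38 → 7 bp
  39–68 → 30 bp
  69–118 → 50 bp
  119–144 → 26 bp
  145–162 → 18 bp
Sorted largest to smallest: 50, 31, 30, 26, 18, 7 bp.

50, 31, 30, 26, 18, 7 bp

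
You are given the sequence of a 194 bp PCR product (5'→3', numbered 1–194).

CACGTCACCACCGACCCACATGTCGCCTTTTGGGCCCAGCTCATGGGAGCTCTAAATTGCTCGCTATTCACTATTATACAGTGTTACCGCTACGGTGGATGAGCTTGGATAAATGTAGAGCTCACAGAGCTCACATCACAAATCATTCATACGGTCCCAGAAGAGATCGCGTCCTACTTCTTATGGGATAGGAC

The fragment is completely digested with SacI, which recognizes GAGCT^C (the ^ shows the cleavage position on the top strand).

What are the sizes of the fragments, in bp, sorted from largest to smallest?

SacI sites (GAGCTC) start at positions 47, 118, 127.
SacI cuts after base 5 of each site (before the last base), so after positions 51, 122, 131.
Linear molecule, 3 cuts → 4 fragments:
  1–51 → 51 bp
  52–122 → 71 bp
  123–131 → 9 bp
  132–194 → 63 bp
Sorted largest to smallest: 71, 63, 51, 9 bp.

71, 63, 51, 9 bp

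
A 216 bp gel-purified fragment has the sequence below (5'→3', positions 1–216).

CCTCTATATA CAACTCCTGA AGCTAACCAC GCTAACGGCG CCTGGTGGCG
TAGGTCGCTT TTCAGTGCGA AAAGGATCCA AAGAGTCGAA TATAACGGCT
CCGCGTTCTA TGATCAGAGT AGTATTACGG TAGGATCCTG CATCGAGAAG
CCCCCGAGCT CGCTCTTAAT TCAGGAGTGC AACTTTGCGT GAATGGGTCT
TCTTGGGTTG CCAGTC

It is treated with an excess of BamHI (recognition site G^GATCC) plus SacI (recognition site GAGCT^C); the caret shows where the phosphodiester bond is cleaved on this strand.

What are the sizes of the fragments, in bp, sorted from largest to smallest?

74, 59, 56, 27 bp

BamHI sites (GGATCC) start at positions 74, 133.
BamHI cuts after the first base of each site, so after positions 74, 133.
The SacI site (GAGCTC) starts at position 156.
SacI cuts after base 5 of each site (before the last base), so after position 160.
Combined cut positions: 74, 133, 160.
Linear molecule, 3 cuts → 4 fragments:
  1–74 → 74 bp
  75–133 → 59 bp
  134–160 → 27 bp
  161–216 → 56 bp
Sorted largest to smallest: 74, 59, 56, 27 bp.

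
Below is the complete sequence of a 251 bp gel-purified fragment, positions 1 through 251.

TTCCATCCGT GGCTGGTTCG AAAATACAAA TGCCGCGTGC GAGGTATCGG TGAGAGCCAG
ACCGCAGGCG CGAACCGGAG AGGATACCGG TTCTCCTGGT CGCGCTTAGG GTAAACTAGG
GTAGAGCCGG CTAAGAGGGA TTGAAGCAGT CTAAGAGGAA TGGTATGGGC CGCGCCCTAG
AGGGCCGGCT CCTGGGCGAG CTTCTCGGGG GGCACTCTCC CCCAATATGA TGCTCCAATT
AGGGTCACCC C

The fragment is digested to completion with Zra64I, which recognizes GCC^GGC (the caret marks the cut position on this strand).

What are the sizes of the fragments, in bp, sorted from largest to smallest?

Zra64I sites (GCCGGC) start at positions 126, 184.
Zra64I cuts after base 3 of each site, so after positions 128, 186.
Linear molecule, 2 cuts → 3 fragments:
  1–128 → 128 bp
  129–186 → 58 bp
  187–251 → 65 bp
Sorted largest to smallest: 128, 65, 58 bp.

128, 65, 58 bp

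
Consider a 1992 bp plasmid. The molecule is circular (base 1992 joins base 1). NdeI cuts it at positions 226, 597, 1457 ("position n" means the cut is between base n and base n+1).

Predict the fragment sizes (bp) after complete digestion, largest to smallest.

Circular molecule, 3 cuts → 3 fragments:
  597 − 226 = 371 bp
  1457 − 597 = 860 bp
  wrap: 1992 − 1457 + 226 = 761 bp
Sorted largest to smallest: 860, 761, 371 bp.

860, 761, 371 bp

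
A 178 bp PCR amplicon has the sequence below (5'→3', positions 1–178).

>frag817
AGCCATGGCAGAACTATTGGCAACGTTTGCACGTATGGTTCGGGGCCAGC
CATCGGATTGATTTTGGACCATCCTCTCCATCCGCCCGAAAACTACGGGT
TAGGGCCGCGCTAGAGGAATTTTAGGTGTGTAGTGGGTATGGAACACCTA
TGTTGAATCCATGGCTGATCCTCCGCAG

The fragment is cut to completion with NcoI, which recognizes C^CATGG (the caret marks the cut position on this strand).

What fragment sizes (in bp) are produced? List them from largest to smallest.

NcoI sites (CCATGG) start at positions 3, 159.
NcoI cuts after the first base of each site, so after positions 3, 159.
Linear molecule, 2 cuts → 3 fragments:
  1–3 → 3 bp
  4–159 → 156 bp
  160–178 → 19 bp
Sorted largest to smallest: 156, 19, 3 bp.

156, 19, 3 bp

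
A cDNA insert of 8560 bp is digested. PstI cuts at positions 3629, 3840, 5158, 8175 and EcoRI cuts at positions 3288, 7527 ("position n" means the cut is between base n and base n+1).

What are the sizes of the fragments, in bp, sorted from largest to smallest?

Combined cut positions (sorted): 3288, 3629, 3840, 5158, 7527, 8175.
Linear molecule, 6 cuts → 7 fragments:
  3288 − 0 = 3288 bp
  3629 − 3288 = 341 bp
  3840 − 3629 = 211 bp
  5158 − 3840 = 1318 bp
  7527 − 5158 = 2369 bp
  8175 − 7527 = 648 bp
  8560 − 8175 = 385 bp
Sorted largest to smallest: 3288, 2369, 1318, 648, 385, 341, 211 bp.

3288, 2369, 1318, 648, 385, 341, 211 bp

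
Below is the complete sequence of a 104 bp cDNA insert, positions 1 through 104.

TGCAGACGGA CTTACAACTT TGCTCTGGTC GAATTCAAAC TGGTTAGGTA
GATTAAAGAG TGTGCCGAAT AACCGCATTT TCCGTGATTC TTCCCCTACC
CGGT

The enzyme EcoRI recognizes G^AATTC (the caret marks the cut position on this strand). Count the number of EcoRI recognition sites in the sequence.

1

GAATTC occurs starting at position 31.
EcoRI cuts at 1 site.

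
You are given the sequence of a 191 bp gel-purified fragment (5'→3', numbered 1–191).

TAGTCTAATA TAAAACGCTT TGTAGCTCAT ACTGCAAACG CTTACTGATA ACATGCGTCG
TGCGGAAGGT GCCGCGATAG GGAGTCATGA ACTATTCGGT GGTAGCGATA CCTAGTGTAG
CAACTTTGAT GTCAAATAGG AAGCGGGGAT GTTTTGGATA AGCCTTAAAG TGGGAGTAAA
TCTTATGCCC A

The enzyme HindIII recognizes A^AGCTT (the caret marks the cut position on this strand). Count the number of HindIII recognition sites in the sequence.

0

No occurrence of AAGCTT is present in the sequence.
HindIII does not cut: 0 sites.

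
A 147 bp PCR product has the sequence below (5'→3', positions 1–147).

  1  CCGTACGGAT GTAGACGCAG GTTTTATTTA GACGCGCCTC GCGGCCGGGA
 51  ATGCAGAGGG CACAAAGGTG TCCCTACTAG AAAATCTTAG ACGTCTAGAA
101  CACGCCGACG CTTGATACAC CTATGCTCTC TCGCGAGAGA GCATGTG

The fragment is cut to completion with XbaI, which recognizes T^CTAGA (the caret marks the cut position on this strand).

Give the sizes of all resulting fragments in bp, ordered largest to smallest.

94, 53 bp

The XbaI site (TCTAGA) starts at position 94.
XbaI cuts after the first base of each site, so after position 94.
Linear molecule, 1 cut → 2 fragments:
  1–94 → 94 bp
  95–147 → 53 bp
Sorted largest to smallest: 94, 53 bp.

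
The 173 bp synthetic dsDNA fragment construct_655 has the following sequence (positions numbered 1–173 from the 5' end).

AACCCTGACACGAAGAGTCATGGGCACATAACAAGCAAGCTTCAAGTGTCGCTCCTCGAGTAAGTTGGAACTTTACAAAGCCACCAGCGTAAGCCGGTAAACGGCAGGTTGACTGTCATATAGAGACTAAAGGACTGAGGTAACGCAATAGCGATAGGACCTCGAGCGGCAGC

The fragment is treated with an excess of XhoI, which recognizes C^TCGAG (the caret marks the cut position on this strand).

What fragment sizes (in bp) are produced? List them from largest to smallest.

XhoI sites (CTCGAG) start at positions 55, 161.
XhoI cuts after the first base of each site, so after positions 55, 161.
Linear molecule, 2 cuts → 3 fragments:
  1–55 → 55 bp
  56–161 → 106 bp
  162–173 → 12 bp
Sorted largest to smallest: 106, 55, 12 bp.

106, 55, 12 bp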